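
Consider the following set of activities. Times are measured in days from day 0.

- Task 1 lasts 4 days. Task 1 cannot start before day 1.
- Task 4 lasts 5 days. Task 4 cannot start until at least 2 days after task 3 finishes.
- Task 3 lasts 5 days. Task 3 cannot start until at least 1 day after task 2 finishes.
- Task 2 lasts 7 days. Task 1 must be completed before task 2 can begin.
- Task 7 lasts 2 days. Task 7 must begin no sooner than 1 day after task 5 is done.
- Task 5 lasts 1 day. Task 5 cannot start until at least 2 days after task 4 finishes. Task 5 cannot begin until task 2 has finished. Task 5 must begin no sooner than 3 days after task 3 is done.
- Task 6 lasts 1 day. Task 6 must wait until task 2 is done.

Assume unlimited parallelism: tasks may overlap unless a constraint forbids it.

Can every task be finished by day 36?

Yes

After its own release at day 1, task 1 can start at day 1 and finishes at day 5.
After task 1 (finishes day 5), task 2 can start at day 5 and finishes at day 12.
After task 2 (finishes day 12), task 6 can start at day 12 and finishes at day 13.
Task 3 cannot begin until task 2 (finishes day 12, plus 1-day gap → day 13). It runs from day 13 to 13 + 5 = day 18.
Task 4 waits on task 3 (finishes day 18, plus 2-day gap → day 20), so it starts at day 20 and finishes at 20 + 5 = day 25.
Task 5 needs all of task 4 (finishes day 25, plus 2-day gap → day 27); task 2 (finishes day 12); task 3 (finishes day 18, plus 3-day gap → day 21). That puts its earliest start at day 27; it finishes at 27 + 1 = day 28.
Task 7 cannot begin until task 5 (finishes day 28, plus 1-day gap → day 29). It runs from day 29 to 29 + 2 = day 31.
Every task is finished by day 31, which is no later than the deadline of 36, so the schedule is feasible.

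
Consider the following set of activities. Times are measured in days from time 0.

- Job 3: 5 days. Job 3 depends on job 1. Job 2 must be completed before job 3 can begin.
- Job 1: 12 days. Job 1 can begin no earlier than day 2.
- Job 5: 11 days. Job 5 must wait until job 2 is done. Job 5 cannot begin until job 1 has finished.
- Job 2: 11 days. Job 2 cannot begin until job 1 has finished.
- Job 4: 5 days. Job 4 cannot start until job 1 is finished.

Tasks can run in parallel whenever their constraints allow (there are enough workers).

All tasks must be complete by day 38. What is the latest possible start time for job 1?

4

Job 3 has no dependents, so it just needs to finish by day 38. Starting by 38 − 5 = day 33 achieves that.
Job 5 must finish by day 38; it takes 11 days, so it must start by 38 − 11 = day 27.
Job 2 must finish in time for job 3 (must start by day 33); job 5 (must start by day 27). The tightest is day 27, so job 2 must start by 27 − 11 = day 16.
Job 4 has no dependents, so it just needs to finish by day 38. Starting by 38 − 5 = day 33 achieves that.
For job 1: job 2 (must start by day 16); job 3 (must start by day 33); job 4 (must start by day 33); job 5 (must start by day 27). The most restrictive is day 16; with a 12-day duration, job 1 must start by day 4.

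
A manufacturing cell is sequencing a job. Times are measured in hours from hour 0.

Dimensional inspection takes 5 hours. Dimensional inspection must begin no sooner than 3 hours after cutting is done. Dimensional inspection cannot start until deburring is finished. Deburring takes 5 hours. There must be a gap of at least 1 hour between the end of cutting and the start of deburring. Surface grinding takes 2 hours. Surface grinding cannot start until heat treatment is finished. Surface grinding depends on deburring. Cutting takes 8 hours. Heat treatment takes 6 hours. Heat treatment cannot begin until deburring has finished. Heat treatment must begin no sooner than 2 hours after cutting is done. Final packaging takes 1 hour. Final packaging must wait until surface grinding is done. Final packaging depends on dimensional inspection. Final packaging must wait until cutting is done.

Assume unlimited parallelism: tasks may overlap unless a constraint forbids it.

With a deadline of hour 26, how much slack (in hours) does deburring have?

Cutting has no prerequisites, so it starts at hour 0 and finishes at hour 8.
After cutting (finishes hour 8, plus 1-hour gap → hour 9), deburring can start at hour 9 and finishes at hour 14.

Working backward from the deadline:
Final packaging has no dependents, so it just needs to finish by hour 26. Starting by 26 − 1 = hour 25 achieves that.
Surface grinding must finish before final packaging (must start by hour 25). With a 2-hour duration, surface grinding must start by 25 − 2 = hour 23.
Heat treatment has to be done before surface grinding (must start by hour 23). That means finishing by hour 23, i.e. starting by 23 − 6 = hour 17.
Dimensional inspection must finish before final packaging (must start by hour 25). With a 5-hour duration, dimensional inspection must start by 25 − 5 = hour 20.
Deburring has several dependents: heat treatment (must start by hour 17); surface grinding (must start by hour 23); dimensional inspection (must start by hour 20). The earliest of those limits is hour 17, so deburring must start by 17 − 5 = hour 12.
So deburring can start as early as hour 9 and as late as hour 12, giving 12 − 9 = 3 hours of slack.

3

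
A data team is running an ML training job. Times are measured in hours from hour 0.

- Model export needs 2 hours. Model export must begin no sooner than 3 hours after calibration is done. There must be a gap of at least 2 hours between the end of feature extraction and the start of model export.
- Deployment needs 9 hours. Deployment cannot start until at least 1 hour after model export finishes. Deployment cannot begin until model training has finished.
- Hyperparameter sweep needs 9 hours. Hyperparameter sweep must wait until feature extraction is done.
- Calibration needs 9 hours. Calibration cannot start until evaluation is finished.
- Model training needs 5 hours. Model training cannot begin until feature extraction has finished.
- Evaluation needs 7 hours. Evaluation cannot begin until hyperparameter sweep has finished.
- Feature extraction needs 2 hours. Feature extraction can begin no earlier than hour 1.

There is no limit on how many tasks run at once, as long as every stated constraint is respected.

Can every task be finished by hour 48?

Yes

Feature extraction cannot begin until its own release at hour 1. It runs from hour 1 to 1 + 2 = hour 3.
After feature extraction (finishes hour 3), model training can start at hour 3 and finishes at hour 8.
Hyperparameter sweep cannot begin until feature extraction (finishes hour 3). It runs from hour 3 to 3 + 9 = hour 12.
Evaluation cannot begin until hyperparameter sweep (finishes hour 12). It runs from hour 12 to 12 + 7 = hour 19.
Calibration cannot begin until evaluation (finishes hour 19). It runs from hour 19 to 19 + 9 = hour 28.
Model export has to wait for calibration (finishes hour 28, plus 3-hour gap → hour 31); feature extraction (finishes hour 3, plus 2-hour gap → hour 5). The latest of these is hour 31, so model export runs hour 31 to 31 + 2 = hour 33.
Deployment cannot start until model export (finishes hour 33, plus 1-hour gap → hour 34); model training (finishes hour 8). The controlling bound is hour 34, so deployment finishes at 34 + 9 = hour 43.
Every task is finished by hour 43, which is no later than the deadline of 48, so the schedule is feasible.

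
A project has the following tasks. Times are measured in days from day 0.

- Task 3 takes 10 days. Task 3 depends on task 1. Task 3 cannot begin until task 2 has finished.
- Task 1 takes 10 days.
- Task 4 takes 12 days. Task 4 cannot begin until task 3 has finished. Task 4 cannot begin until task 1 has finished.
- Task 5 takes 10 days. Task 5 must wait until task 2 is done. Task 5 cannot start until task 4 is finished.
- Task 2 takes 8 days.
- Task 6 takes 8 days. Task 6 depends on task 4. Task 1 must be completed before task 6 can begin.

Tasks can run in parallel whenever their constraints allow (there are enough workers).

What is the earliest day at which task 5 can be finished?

Task 2 has no prerequisites, so it starts at day 0 and finishes at day 8.
Task 1 has no prerequisites, so it starts at day 0 and finishes at day 10.
For task 3: task 1 (finishes day 10); task 2 (finishes day 8). Taking the maximum gives a start of day 10, and it finishes at 10 + 10 = day 20.
Task 4 needs all of task 3 (finishes day 20); task 1 (finishes day 10). That puts its earliest start at day 20; it finishes at 20 + 12 = day 32.
Task 5 cannot start until task 2 (finishes day 8); task 4 (finishes day 32). The controlling bound is day 32, so task 5 finishes at 32 + 10 = day 42.

42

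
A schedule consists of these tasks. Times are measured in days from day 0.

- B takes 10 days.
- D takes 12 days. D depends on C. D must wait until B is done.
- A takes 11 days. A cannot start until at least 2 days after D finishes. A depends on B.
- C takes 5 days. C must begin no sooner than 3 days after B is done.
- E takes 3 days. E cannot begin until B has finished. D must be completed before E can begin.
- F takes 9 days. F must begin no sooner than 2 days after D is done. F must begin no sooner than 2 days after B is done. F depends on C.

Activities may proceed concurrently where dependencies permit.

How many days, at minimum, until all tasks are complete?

Nothing blocks B, so it runs from day 0 to day 10.
C cannot begin until B (finishes day 10, plus 3-day gap → day 13). It runs from day 13 to 13 + 5 = day 18.
D needs all of C (finishes day 18); B (finishes day 10). That puts its earliest start at day 18; it finishes at 18 + 12 = day 30.
For F: D (finishes day 30, plus 2-day gap → day 32); B (finishes day 10, plus 2-day gap → day 12); C (finishes day 18). Taking the maximum gives a start of day 32, and it finishes at 32 + 9 = day 41.
E has to wait for B (finishes day 10); D (finishes day 30). The latest of these is day 30, so E runs day 30 to 30 + 3 = day 33.
A has to wait for D (finishes day 30, plus 2-day gap → day 32); B (finishes day 10). The latest of these is day 32, so A runs day 32 to 32 + 11 = day 43.
All tasks are finished once the last one completes. Finish times: A at 43, B at 10, C at 18, D at 30, E at 33, F at 41. The latest is day 43.

43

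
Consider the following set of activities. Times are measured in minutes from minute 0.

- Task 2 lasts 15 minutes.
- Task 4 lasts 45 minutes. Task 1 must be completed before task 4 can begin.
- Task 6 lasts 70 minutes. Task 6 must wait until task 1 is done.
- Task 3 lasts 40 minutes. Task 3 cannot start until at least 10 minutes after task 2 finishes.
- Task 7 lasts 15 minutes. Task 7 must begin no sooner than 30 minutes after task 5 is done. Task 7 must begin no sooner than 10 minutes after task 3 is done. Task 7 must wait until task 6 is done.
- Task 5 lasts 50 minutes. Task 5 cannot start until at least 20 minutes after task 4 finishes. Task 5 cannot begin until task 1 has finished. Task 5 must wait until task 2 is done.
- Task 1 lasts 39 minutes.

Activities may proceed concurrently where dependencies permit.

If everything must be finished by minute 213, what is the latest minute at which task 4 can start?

53

Task 7 has no dependents, so it just needs to finish by minute 213. Starting by 213 − 15 = minute 198 achieves that.
Task 5 must finish before task 7 (must start by minute 198, minus 30-minute gap → minute 168). With a 50-minute duration, task 5 must start by 168 − 50 = minute 118.
Task 4 feeds into task 5 (must start by minute 118, minus 20-minute gap → minute 98); so task 4 must finish by minute 98 and therefore start by minute 53.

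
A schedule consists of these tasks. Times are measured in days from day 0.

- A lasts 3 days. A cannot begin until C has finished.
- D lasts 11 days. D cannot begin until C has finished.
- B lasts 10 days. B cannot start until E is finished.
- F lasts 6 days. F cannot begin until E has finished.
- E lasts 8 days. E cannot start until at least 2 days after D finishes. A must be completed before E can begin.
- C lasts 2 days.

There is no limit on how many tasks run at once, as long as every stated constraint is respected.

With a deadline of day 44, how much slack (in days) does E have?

11

Nothing blocks C, so it runs from day 0 to day 2.
D waits on C (finishes day 2), so it starts at day 2 and finishes at 2 + 11 = day 13.
A waits on C (finishes day 2), so it starts at day 2 and finishes at 2 + 3 = day 5.
For E: D (finishes day 13, plus 2-day gap → day 15); A (finishes day 5). Taking the maximum gives a start of day 15, and it finishes at 15 + 8 = day 23.

Working backward from the deadline:
Nothing follows B; the deadline of day 44 is its only limit. It must start by 44 − 10 = day 34.
Nothing follows F; the deadline of day 44 is its only limit. It must start by 44 − 6 = day 38.
E has several dependents: B (must start by day 34); F (must start by day 38). The earliest of those limits is day 34, so E must start by 34 − 8 = day 26.
So E can start as early as day 15 and as late as day 26, giving 26 − 15 = 11 days of slack.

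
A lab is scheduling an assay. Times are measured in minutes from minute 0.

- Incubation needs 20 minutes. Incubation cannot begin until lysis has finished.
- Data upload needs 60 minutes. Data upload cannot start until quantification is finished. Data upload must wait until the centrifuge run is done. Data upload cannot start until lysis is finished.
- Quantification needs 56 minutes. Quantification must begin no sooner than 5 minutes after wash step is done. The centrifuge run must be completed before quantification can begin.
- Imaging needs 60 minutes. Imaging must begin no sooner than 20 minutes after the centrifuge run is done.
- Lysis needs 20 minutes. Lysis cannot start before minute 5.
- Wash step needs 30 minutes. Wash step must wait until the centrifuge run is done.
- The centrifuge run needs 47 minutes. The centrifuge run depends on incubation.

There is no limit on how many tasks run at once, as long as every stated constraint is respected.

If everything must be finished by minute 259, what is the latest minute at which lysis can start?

Data upload has no dependents, so it just needs to finish by minute 259. Starting by 259 − 60 = minute 199 achieves that.
Since data upload (must start by minute 199) depends on it, quantification must finish by minute 199. Backing off its 56-minute duration gives a latest start of minute 143.
Wash step has to be done before quantification (must start by minute 143, minus 5-minute gap → minute 138). That means finishing by minute 138, i.e. starting by 138 − 30 = minute 108.
To finish by minute 259, imaging (duration 60) must start no later than minute 199.
The centrifuge run feeds wash step (must start by minute 108); imaging (must start by minute 199, minus 20-minute gap → minute 179); quantification (must start by minute 143); data upload (must start by minute 199). Taking the minimum, the centrifuge run must finish by minute 108 and start by 108 − 47 = minute 61.
Incubation feeds into the centrifuge run (must start by minute 61); so incubation must finish by minute 61 and therefore start by minute 41.
Lysis feeds incubation (must start by minute 41); data upload (must start by minute 199). Taking the minimum, lysis must finish by minute 41 and start by 41 − 20 = minute 21.

21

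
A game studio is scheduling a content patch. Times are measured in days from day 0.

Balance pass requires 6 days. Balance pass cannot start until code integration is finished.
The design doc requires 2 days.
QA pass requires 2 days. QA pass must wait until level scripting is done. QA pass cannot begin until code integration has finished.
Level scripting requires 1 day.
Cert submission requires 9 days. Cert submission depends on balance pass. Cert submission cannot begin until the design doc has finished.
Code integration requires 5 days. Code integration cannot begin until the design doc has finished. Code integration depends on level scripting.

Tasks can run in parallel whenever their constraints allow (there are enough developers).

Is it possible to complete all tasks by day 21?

No

Nothing blocks level scripting, so it runs from day 0 to day 1.
The design doc has no prerequisites, so it starts at day 0 and finishes at day 2.
Code integration needs all of the design doc (finishes day 2); level scripting (finishes day 1). That puts its earliest start at day 2; it finishes at 2 + 5 = day 7.
QA pass cannot start until level scripting (finishes day 1); code integration (finishes day 7). The controlling bound is day 7, so QA pass finishes at 7 + 2 = day 9.
Balance pass cannot begin until code integration (finishes day 7). It runs from day 7 to 7 + 6 = day 13.
Cert submission cannot start until balance pass (finishes day 13); the design doc (finishes day 2). The controlling bound is day 13, so cert submission finishes at 13 + 9 = day 22.
The earliest everything can be done is day 22, which is after the deadline of 21, so it is not possible.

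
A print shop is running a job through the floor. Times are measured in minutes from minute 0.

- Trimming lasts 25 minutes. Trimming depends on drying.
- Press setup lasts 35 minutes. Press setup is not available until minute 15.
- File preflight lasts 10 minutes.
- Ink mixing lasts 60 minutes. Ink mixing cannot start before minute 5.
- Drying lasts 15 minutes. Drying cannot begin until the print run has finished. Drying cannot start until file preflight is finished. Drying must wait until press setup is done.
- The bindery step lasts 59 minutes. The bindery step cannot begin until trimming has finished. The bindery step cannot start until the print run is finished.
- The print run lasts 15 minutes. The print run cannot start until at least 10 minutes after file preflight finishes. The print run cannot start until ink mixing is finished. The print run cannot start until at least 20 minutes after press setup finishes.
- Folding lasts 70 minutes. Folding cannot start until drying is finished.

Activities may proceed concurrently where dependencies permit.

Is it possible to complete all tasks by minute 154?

After its own release at minute 15, press setup can start at minute 15 and finishes at minute 50.
After its own release at minute 5, ink mixing can start at minute 5 and finishes at minute 65.
File preflight has no prerequisites, so it starts at minute 0 and finishes at minute 10.
The print run cannot start until file preflight (finishes minute 10, plus 10-minute gap → minute 20); ink mixing (finishes minute 65); press setup (finishes minute 50, plus 20-minute gap → minute 70). The controlling bound is minute 70, so the print run finishes at 70 + 15 = minute 85.
Drying cannot start until the print run (finishes minute 85); file preflight (finishes minute 10); press setup (finishes minute 50). The controlling bound is minute 85, so drying finishes at 85 + 15 = minute 100.
After drying (finishes minute 100), folding can start at minute 100 and finishes at minute 170.
Trimming waits on drying (finishes minute 100), so it starts at minute 100 and finishes at 100 + 25 = minute 125.
The bindery step needs all of trimming (finishes minute 125); the print run (finishes minute 85). That puts its earliest start at minute 125; it finishes at 125 + 59 = minute 184.
The earliest everything can be done is minute 184, which is after the deadline of 154, so it is not possible.

No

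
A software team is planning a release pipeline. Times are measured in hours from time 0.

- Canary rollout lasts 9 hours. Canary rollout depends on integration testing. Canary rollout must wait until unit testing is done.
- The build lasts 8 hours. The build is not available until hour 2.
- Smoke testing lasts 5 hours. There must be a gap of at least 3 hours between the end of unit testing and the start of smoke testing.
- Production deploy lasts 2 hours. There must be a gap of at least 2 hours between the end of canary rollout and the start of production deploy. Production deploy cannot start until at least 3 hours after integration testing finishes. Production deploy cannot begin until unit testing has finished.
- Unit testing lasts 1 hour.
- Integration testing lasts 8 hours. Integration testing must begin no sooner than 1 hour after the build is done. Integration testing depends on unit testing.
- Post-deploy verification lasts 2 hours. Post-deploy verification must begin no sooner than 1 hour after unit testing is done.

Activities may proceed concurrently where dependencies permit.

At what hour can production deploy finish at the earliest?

32

Unit testing has no prerequisites, so it starts at hour 0 and finishes at hour 1.
The build cannot begin until its own release at hour 2. It runs from hour 2 to 2 + 8 = hour 10.
Integration testing needs all of the build (finishes hour 10, plus 1-hour gap → hour 11); unit testing (finishes hour 1). That puts its earliest start at hour 11; it finishes at 11 + 8 = hour 19.
Canary rollout cannot start until integration testing (finishes hour 19); unit testing (finishes hour 1). The controlling bound is hour 19, so canary rollout finishes at 19 + 9 = hour 28.
Production deploy needs all of canary rollout (finishes hour 28, plus 2-hour gap → hour 30); integration testing (finishes hour 19, plus 3-hour gap → hour 22); unit testing (finishes hour 1). That puts its earliest start at hour 30; it finishes at 30 + 2 = hour 32.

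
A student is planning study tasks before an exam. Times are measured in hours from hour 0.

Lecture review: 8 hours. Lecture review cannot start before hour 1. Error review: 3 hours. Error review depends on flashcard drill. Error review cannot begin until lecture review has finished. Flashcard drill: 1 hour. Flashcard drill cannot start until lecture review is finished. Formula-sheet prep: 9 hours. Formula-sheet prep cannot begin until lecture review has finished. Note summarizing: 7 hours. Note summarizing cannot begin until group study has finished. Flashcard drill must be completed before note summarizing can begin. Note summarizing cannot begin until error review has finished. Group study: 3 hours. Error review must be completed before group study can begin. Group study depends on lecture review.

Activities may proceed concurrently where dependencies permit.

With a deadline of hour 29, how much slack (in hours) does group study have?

6

After its own release at hour 1, lecture review can start at hour 1 and finishes at hour 9.
Flashcard drill waits on lecture review (finishes hour 9), so it starts at hour 9 and finishes at 9 + 1 = hour 10.
Error review needs all of flashcard drill (finishes hour 10); lecture review (finishes hour 9). That puts its earliest start at hour 10; it finishes at 10 + 3 = hour 13.
For group study: error review (finishes hour 13); lecture review (finishes hour 9). Taking the maximum gives a start of hour 13, and it finishes at 13 + 3 = hour 16.

Working backward from the deadline:
Note summarizing has no dependents, so it just needs to finish by hour 29. Starting by 29 − 7 = hour 22 achieves that.
Since note summarizing (must start by hour 22) depends on it, group study must finish by hour 22. Backing off its 3-hour duration gives a latest start of hour 19.
So group study can start as early as hour 13 and as late as hour 19, giving 19 − 13 = 6 hours of slack.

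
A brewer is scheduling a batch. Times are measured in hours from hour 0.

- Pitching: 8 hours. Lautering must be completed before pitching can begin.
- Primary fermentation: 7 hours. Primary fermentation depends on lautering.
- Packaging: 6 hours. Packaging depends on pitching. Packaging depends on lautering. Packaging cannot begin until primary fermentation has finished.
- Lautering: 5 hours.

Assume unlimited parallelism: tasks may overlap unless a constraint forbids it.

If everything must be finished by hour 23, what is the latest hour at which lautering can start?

Nothing follows packaging; the deadline of hour 23 is its only limit. It must start by 23 − 6 = hour 17.
Since packaging (must start by hour 17) depends on it, pitching must finish by hour 17. Backing off its 8-hour duration gives a latest start of hour 9.
Primary fermentation has to be done before packaging (must start by hour 17). That means finishing by hour 17, i.e. starting by 17 − 7 = hour 10.
For lautering: pitching (must start by hour 9); primary fermentation (must start by hour 10); packaging (must start by hour 17). The most restrictive is hour 9; with a 5-hour duration, lautering must start by hour 4.

4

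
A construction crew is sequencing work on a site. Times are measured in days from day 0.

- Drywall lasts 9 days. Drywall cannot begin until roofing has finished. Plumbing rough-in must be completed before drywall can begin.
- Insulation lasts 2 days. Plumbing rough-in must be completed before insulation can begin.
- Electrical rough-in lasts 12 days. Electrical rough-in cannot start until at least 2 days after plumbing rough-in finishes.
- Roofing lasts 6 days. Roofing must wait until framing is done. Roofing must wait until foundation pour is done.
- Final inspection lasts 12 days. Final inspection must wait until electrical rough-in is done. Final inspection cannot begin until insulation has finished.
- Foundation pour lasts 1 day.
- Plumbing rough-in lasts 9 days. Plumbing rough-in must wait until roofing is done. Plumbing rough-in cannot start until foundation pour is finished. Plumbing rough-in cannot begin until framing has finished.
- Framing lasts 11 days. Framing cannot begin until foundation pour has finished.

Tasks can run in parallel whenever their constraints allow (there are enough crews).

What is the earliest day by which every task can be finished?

53

Nothing blocks foundation pour, so it runs from day 0 to day 1.
Framing cannot begin until foundation pour (finishes day 1). It runs from day 1 to 1 + 11 = day 12.
For roofing: framing (finishes day 12); foundation pour (finishes day 1). Taking the maximum gives a start of day 12, and it finishes at 12 + 6 = day 18.
Plumbing rough-in has to wait for roofing (finishes day 18); foundation pour (finishes day 1); framing (finishes day 12). The latest of these is day 18, so plumbing rough-in runs day 18 to 18 + 9 = day 27.
For drywall: roofing (finishes day 18); plumbing rough-in (finishes day 27). Taking the maximum gives a start of day 27, and it finishes at 27 + 9 = day 36.
After plumbing rough-in (finishes day 27), insulation can start at day 27 and finishes at day 29.
Electrical rough-in cannot begin until plumbing rough-in (finishes day 27, plus 2-day gap → day 29). It runs from day 29 to 29 + 12 = day 41.
Final inspection needs all of electrical rough-in (finishes day 41); insulation (finishes day 29). That puts its earliest start at day 41; it finishes at 41 + 12 = day 53.
All tasks are finished once the last one completes. Finish times: Foundation pour at 1, Framing at 12, Roofing at 18, Plumbing rough-in at 27, Electrical rough-in at 41, Insulation at 29, Drywall at 36, Final inspection at 53. The latest is day 53.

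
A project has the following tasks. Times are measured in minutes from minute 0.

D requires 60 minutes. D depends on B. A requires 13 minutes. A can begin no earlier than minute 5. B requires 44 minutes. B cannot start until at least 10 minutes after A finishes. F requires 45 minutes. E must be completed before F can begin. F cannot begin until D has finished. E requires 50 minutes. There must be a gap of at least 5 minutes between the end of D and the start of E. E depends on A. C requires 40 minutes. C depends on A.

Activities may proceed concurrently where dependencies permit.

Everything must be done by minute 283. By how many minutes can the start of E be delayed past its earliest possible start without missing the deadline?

A cannot begin until its own release at minute 5. It runs from minute 5 to 5 + 13 = minute 18.
B waits on A (finishes minute 18, plus 10-minute gap → minute 28), so it starts at minute 28 and finishes at 28 + 44 = minute 72.
D cannot begin until B (finishes minute 72). It runs from minute 72 to 72 + 60 = minute 132.
E cannot start until D (finishes minute 132, plus 5-minute gap → minute 137); A (finishes minute 18). The controlling bound is minute 137, so E finishes at 137 + 50 = minute 187.

Working backward from the deadline:
Nothing follows F; the deadline of minute 283 is its only limit. It must start by 283 − 45 = minute 238.
E must finish before F (must start by minute 238). With a 50-minute duration, E must start by 238 − 50 = minute 188.
So E can start as early as minute 137 and as late as minute 188, giving 188 − 137 = 51 minutes of slack.

51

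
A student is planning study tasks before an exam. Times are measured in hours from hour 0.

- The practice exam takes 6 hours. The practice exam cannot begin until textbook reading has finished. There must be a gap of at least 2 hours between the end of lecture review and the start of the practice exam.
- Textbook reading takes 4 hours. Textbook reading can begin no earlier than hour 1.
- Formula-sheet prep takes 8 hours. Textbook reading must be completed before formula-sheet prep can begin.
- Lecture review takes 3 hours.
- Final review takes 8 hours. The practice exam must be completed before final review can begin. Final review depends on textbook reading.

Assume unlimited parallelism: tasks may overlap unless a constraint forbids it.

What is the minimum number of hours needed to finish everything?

19

Lecture review has no prerequisites, so it starts at hour 0 and finishes at hour 3.
Textbook reading waits on its own release at hour 1, so it starts at hour 1 and finishes at 1 + 4 = hour 5.
Formula-sheet prep cannot begin until textbook reading (finishes hour 5). It runs from hour 5 to 5 + 8 = hour 13.
For the practice exam: textbook reading (finishes hour 5); lecture review (finishes hour 3, plus 2-hour gap → hour 5). Taking the maximum gives a start of hour 5, and it finishes at 5 + 6 = hour 11.
Final review cannot start until the practice exam (finishes hour 11); textbook reading (finishes hour 5). The controlling bound is hour 11, so final review finishes at 11 + 8 = hour 19.
All tasks are finished once the last one completes. Finish times: Textbook reading at 5, Lecture review at 3, The practice exam at 11, Formula-sheet prep at 13, Final review at 19. The latest is hour 19.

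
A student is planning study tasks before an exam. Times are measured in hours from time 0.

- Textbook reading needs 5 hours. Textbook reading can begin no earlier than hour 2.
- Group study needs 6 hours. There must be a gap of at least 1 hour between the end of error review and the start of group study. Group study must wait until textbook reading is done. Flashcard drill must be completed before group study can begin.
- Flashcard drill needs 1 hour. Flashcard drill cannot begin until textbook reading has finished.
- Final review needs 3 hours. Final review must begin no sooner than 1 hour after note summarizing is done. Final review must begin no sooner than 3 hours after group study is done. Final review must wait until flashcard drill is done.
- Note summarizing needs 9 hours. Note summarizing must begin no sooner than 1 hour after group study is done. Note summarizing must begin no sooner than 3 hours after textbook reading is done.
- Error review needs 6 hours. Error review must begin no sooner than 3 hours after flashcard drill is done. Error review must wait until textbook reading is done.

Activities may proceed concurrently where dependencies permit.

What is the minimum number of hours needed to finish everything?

38

Textbook reading waits on its own release at hour 2, so it starts at hour 2 and finishes at 2 + 5 = hour 7.
Flashcard drill waits on textbook reading (finishes hour 7), so it starts at hour 7 and finishes at 7 + 1 = hour 8.
Error review has to wait for flashcard drill (finishes hour 8, plus 3-hour gap → hour 11); textbook reading (finishes hour 7). The latest of these is hour 11, so error review runs hour 11 to 11 + 6 = hour 17.
Group study has to wait for error review (finishes hour 17, plus 1-hour gap → hour 18); textbook reading (finishes hour 7); flashcard drill (finishes hour 8). The latest of these is hour 18, so group study runs hour 18 to 18 + 6 = hour 24.
Note summarizing needs all of group study (finishes hour 24, plus 1-hour gap → hour 25); textbook reading (finishes hour 7, plus 3-hour gap → hour 10). That puts its earliest start at hour 25; it finishes at 25 + 9 = hour 34.
For final review: note summarizing (finishes hour 34, plus 1-hour gap → hour 35); group study (finishes hour 24, plus 3-hour gap → hour 27); flashcard drill (finishes hour 8). Taking the maximum gives a start of hour 35, and it finishes at 35 + 3 = hour 38.
All tasks are finished once the last one completes. Finish times: Textbook reading at 7, Flashcard drill at 8, Error review at 17, Group study at 24, Note summarizing at 34, Final review at 38. The latest is hour 38.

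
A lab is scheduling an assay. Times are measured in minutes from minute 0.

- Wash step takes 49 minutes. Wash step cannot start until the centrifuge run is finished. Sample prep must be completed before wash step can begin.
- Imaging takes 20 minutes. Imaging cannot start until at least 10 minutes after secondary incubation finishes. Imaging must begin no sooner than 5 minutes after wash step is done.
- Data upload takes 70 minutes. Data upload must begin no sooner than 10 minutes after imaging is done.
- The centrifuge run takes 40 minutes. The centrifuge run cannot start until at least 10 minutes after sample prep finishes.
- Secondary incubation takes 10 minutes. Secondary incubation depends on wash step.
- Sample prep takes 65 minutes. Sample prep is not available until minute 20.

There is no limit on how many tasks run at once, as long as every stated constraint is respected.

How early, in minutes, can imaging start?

Sample prep cannot begin until its own release at minute 20. It runs from minute 20 to 20 + 65 = minute 85.
After sample prep (finishes minute 85, plus 10-minute gap → minute 95), the centrifuge run can start at minute 95 and finishes at minute 135.
Wash step cannot start until the centrifuge run (finishes minute 135); sample prep (finishes minute 85). The controlling bound is minute 135, so wash step finishes at 135 + 49 = minute 184.
Secondary incubation waits on wash step (finishes minute 184), so it starts at minute 184 and finishes at 184 + 10 = minute 194.
Imaging waits on secondary incubation (finishes minute 194, plus 10-minute gap → minute 204); wash step (finishes minute 184, plus 5-minute gap → minute 189). The latest of these is minute 204, which is the earliest imaging can start.

204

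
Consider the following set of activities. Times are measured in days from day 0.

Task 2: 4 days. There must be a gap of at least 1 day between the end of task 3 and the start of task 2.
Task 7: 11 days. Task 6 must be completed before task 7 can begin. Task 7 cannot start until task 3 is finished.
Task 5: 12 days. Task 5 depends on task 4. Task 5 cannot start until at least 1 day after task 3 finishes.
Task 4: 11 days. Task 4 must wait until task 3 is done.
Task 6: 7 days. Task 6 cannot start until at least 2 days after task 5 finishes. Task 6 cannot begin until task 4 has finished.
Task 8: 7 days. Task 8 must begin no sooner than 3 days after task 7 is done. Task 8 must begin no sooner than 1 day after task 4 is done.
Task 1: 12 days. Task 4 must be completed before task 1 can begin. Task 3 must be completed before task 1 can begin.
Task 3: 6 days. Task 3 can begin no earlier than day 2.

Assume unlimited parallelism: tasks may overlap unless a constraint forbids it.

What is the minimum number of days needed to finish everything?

Task 3 cannot begin until its own release at day 2. It runs from day 2 to 2 + 6 = day 8.
After task 3 (finishes day 8), task 4 can start at day 8 and finishes at day 19.
Task 5 has to wait for task 4 (finishes day 19); task 3 (finishes day 8, plus 1-day gap → day 9). The latest of these is day 19, so task 5 runs day 19 to 19 + 12 = day 31.
Task 6 cannot start until task 5 (finishes day 31, plus 2-day gap → day 33); task 4 (finishes day 19). The controlling bound is day 33, so task 6 finishes at 33 + 7 = day 40.
Task 7 needs all of task 6 (finishes day 40); task 3 (finishes day 8). That puts its earliest start at day 40; it finishes at 40 + 11 = day 51.
Task 8 needs all of task 7 (finishes day 51, plus 3-day gap → day 54); task 4 (finishes day 19, plus 1-day gap → day 20). That puts its earliest start at day 54; it finishes at 54 + 7 = day 61.
Task 1 has to wait for task 4 (finishes day 19); task 3 (finishes day 8). The latest of these is day 19, so task 1 runs day 19 to 19 + 12 = day 31.
After task 3 (finishes day 8, plus 1-day gap → day 9), task 2 can start at day 9 and finishes at day 13.
All tasks are finished once the last one completes. Finish times: Task 1 at 31, Task 2 at 13, Task 3 at 8, Task 4 at 19, Task 5 at 31, Task 6 at 40, Task 7 at 51, Task 8 at 61. The latest is day 61.

61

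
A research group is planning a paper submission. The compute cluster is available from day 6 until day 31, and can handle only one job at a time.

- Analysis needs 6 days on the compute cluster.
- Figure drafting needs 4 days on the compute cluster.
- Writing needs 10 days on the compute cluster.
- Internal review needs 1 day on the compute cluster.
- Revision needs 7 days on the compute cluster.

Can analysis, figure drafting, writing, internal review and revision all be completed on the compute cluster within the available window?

The compute cluster window is 31 − 6 = 25 days.
Running back to back, the jobs need 6 + 4 + 10 + 1 + 7 = 28 days on the compute cluster.
Since 28 > 25, they cannot all fit.

No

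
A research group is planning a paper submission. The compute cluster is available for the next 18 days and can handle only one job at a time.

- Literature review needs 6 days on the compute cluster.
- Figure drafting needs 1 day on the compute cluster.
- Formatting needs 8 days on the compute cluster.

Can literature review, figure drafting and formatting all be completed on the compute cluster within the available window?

Yes

Running back to back, the jobs need 6 + 1 + 8 = 15 days on the compute cluster.
Since 15 ≤ 18, they fit within the window.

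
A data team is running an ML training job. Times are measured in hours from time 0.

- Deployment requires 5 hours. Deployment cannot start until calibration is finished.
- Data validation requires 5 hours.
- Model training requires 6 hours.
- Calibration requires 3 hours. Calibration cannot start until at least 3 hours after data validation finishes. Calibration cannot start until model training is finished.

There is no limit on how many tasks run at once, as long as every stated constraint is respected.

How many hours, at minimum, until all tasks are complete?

Nothing blocks model training, so it runs from hour 0 to hour 6.
Nothing blocks data validation, so it runs from hour 0 to hour 5.
Calibration needs all of data validation (finishes hour 5, plus 3-hour gap → hour 8); model training (finishes hour 6). That puts its earliest start at hour 8; it finishes at 8 + 3 = hour 11.
Deployment cannot begin until calibration (finishes hour 11). It runs from hour 11 to 11 + 5 = hour 16.
All tasks are finished once the last one completes. Finish times: Data validation at 5, Model training at 6, Calibration at 11, Deployment at 16. The latest is hour 16.

16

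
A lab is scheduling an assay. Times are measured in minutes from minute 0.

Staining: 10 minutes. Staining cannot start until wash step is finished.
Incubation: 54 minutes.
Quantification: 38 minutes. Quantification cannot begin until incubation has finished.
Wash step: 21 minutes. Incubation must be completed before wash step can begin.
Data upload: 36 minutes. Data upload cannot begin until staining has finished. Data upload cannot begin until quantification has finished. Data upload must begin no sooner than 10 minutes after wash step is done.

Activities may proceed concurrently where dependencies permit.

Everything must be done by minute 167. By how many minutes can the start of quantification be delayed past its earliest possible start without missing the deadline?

Incubation can start immediately at minute 0; it finishes at minute 54.
Quantification cannot begin until incubation (finishes minute 54). It runs from minute 54 to 54 + 38 = minute 92.

Working backward from the deadline:
To finish by minute 167, data upload (duration 36) must start no later than minute 131.
Quantification must finish before data upload (must start by minute 131). With a 38-minute duration, quantification must start by 131 − 38 = minute 93.
So quantification can start as early as minute 54 and as late as minute 93, giving 93 − 54 = 39 minutes of slack.

39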